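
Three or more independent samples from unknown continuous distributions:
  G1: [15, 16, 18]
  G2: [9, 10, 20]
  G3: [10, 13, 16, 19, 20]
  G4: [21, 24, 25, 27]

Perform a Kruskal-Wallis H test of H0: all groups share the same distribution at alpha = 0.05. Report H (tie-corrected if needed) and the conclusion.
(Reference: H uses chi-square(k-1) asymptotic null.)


Step 1: Combine all N = 15 observations and assign midranks.
sorted (value, group, rank): (9,G2,1), (10,G2,2.5), (10,G3,2.5), (13,G3,4), (15,G1,5), (16,G1,6.5), (16,G3,6.5), (18,G1,8), (19,G3,9), (20,G2,10.5), (20,G3,10.5), (21,G4,12), (24,G4,13), (25,G4,14), (27,G4,15)
Step 2: Sum ranks within each group.
R_1 = 19.5 (n_1 = 3)
R_2 = 14 (n_2 = 3)
R_3 = 32.5 (n_3 = 5)
R_4 = 54 (n_4 = 4)
Step 3: H = 12/(N(N+1)) * sum(R_i^2/n_i) - 3(N+1)
     = 12/(15*16) * (19.5^2/3 + 14^2/3 + 32.5^2/5 + 54^2/4) - 3*16
     = 0.050000 * 1132.33 - 48
     = 8.616667.
Step 4: Ties present; correction factor C = 1 - 18/(15^3 - 15) = 0.994643. Corrected H = 8.616667 / 0.994643 = 8.663076.
Step 5: Under H0, H ~ chi^2(3); p-value = 0.034123.
Step 6: alpha = 0.05. reject H0.

H = 8.6631, df = 3, p = 0.034123, reject H0.


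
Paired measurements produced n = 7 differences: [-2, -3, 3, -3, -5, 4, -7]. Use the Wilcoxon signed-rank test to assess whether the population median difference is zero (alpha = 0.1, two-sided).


Step 1: Drop any zero differences (none here) and take |d_i|.
|d| = [2, 3, 3, 3, 5, 4, 7]
Step 2: Midrank |d_i| (ties get averaged ranks).
ranks: |2|->1, |3|->3, |3|->3, |3|->3, |5|->6, |4|->5, |7|->7
Step 3: Attach original signs; sum ranks with positive sign and with negative sign.
W+ = 3 + 5 = 8
W- = 1 + 3 + 3 + 6 + 7 = 20
(Check: W+ + W- = 28 should equal n(n+1)/2 = 28.)
Step 4: Test statistic W = min(W+, W-) = 8.
Step 5: Ties in |d|, so use the tie-corrected normal approximation.
        E[W] = n(n+1)/4 = 7*8/4 = 14.
        Tie groups: |d|=3 (t=3); sum(t^3 - t) = 24.
        Var[W] = n(n+1)(2n+1)/24 - sum(t^3-t)/48 = 840/24 - 24/48 = 34.5.
        z = (W - E[W]) / sqrt(Var[W]) = (8 - 14) / 5.8737 = -1.0215.
        Two-sided p = 2*Phi(z) = 0.307014.
Step 6: alpha = 0.1. fail to reject H0.

W+ = 8, W- = 20, W = min = 8, p = 0.307014, fail to reject H0.


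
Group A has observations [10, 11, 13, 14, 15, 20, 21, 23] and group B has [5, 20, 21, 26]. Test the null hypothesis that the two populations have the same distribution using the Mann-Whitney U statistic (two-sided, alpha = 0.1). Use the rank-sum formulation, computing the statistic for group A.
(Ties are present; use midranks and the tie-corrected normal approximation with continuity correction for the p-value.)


Step 1: Combine and sort all 12 observations; assign midranks.
sorted (value, group): (5,Y), (10,X), (11,X), (13,X), (14,X), (15,X), (20,X), (20,Y), (21,X), (21,Y), (23,X), (26,Y)
ranks: 5->1, 10->2, 11->3, 13->4, 14->5, 15->6, 20->7.5, 20->7.5, 21->9.5, 21->9.5, 23->11, 26->12
Step 2: Rank sum for X: R1 = 2 + 3 + 4 + 5 + 6 + 7.5 + 9.5 + 11 = 48.
Step 3: U_X = R1 - n1(n1+1)/2 = 48 - 8*9/2 = 48 - 36 = 12.
       U_Y = n1*n2 - U_X = 32 - 12 = 20.
Step 4: Ties are present, so use the tie-corrected normal approximation (with continuity correction) for the p-value.
Step 5: p-value = 0.550818; compare to alpha = 0.1. fail to reject H0.

U_X = 12, p = 0.550818, fail to reject H0 at alpha = 0.1.


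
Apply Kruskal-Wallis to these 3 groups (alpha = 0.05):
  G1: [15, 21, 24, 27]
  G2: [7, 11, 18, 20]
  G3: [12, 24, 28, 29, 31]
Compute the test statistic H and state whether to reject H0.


Step 1: Combine all N = 13 observations and assign midranks.
sorted (value, group, rank): (7,G2,1), (11,G2,2), (12,G3,3), (15,G1,4), (18,G2,5), (20,G2,6), (21,G1,7), (24,G1,8.5), (24,G3,8.5), (27,G1,10), (28,G3,11), (29,G3,12), (31,G3,13)
Step 2: Sum ranks within each group.
R_1 = 29.5 (n_1 = 4)
R_2 = 14 (n_2 = 4)
R_3 = 47.5 (n_3 = 5)
Step 3: H = 12/(N(N+1)) * sum(R_i^2/n_i) - 3(N+1)
     = 12/(13*14) * (29.5^2/4 + 14^2/4 + 47.5^2/5) - 3*14
     = 0.065934 * 717.812 - 42
     = 5.328297.
Step 4: Ties present; correction factor C = 1 - 6/(13^3 - 13) = 0.997253. Corrected H = 5.328297 / 0.997253 = 5.342975.
Step 5: Under H0, H ~ chi^2(2); p-value = 0.069149.
Step 6: alpha = 0.05. fail to reject H0.

H = 5.3430, df = 2, p = 0.069149, fail to reject H0.


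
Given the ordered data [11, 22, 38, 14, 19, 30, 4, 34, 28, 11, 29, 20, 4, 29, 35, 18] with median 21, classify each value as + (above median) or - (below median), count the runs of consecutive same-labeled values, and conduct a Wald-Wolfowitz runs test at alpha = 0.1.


Step 1: Compute median = 21; label A = above, B = below.
Labels in order: BAABBABAABABBAAB  (n_A = 8, n_B = 8)
Step 2: Count runs R = 11.
Step 3: Under H0 (random ordering), E[R] = 2*n_A*n_B/(n_A+n_B) + 1 = 2*8*8/16 + 1 = 9.0000.
        Var[R] = 2*n_A*n_B*(2*n_A*n_B - n_A - n_B) / ((n_A+n_B)^2 * (n_A+n_B-1)) = 14336/3840 = 3.7333.
        SD[R] = 1.9322.
Step 4: Continuity-corrected z = (R - 0.5 - E[R]) / SD[R] = (11 - 0.5 - 9.0000) / 1.9322 = 0.7763.
Step 5: Two-sided p-value via normal approximation = 2*(1 - Phi(|z|)) = 0.437558.
Step 6: alpha = 0.1. fail to reject H0.

R = 11, z = 0.7763, p = 0.437558, fail to reject H0.


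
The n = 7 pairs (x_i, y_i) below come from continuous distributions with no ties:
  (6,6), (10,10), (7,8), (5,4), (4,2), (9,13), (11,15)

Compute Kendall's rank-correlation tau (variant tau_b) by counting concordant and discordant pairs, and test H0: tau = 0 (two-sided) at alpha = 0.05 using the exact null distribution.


Step 1: Enumerate the 21 unordered pairs (i,j) with i<j and classify each by sign(x_j-x_i) * sign(y_j-y_i).
  (1,2):dx=+4,dy=+4->C; (1,3):dx=+1,dy=+2->C; (1,4):dx=-1,dy=-2->C; (1,5):dx=-2,dy=-4->C
  (1,6):dx=+3,dy=+7->C; (1,7):dx=+5,dy=+9->C; (2,3):dx=-3,dy=-2->C; (2,4):dx=-5,dy=-6->C
  (2,5):dx=-6,dy=-8->C; (2,6):dx=-1,dy=+3->D; (2,7):dx=+1,dy=+5->C; (3,4):dx=-2,dy=-4->C
  (3,5):dx=-3,dy=-6->C; (3,6):dx=+2,dy=+5->C; (3,7):dx=+4,dy=+7->C; (4,5):dx=-1,dy=-2->C
  (4,6):dx=+4,dy=+9->C; (4,7):dx=+6,dy=+11->C; (5,6):dx=+5,dy=+11->C; (5,7):dx=+7,dy=+13->C
  (6,7):dx=+2,dy=+2->C
Step 2: C = 20, D = 1, total pairs = 21.
Step 3: tau = (C - D)/(n(n-1)/2) = (20 - 1)/21 = 0.904762.
Step 4: Exact two-sided p-value (enumerate n! = 5040 permutations of y under H0): p = 0.002778.
Step 5: alpha = 0.05. reject H0.

tau_b = 0.9048 (C=20, D=1), p = 0.002778, reject H0.


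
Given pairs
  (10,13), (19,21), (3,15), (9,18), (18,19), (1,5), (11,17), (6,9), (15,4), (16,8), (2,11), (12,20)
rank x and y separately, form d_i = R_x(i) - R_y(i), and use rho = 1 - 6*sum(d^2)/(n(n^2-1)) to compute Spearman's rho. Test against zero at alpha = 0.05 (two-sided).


Step 1: Rank x and y separately (midranks; no ties here).
rank(x): 10->6, 19->12, 3->3, 9->5, 18->11, 1->1, 11->7, 6->4, 15->9, 16->10, 2->2, 12->8
rank(y): 13->6, 21->12, 15->7, 18->9, 19->10, 5->2, 17->8, 9->4, 4->1, 8->3, 11->5, 20->11
Step 2: d_i = R_x(i) - R_y(i); compute d_i^2.
  (6-6)^2=0, (12-12)^2=0, (3-7)^2=16, (5-9)^2=16, (11-10)^2=1, (1-2)^2=1, (7-8)^2=1, (4-4)^2=0, (9-1)^2=64, (10-3)^2=49, (2-5)^2=9, (8-11)^2=9
sum(d^2) = 166.
Step 3: rho = 1 - 6*166 / (12*(12^2 - 1)) = 1 - 996/1716 = 0.419580.
Step 4: Under H0, t = rho * sqrt((n-2)/(1-rho^2)) = 1.4617 ~ t(10).
Step 5: Two-sided p-value from the t-distribution with 10 df = 0.174519.
Step 6: alpha = 0.05. fail to reject H0.

rho = 0.4196, p = 0.174519, fail to reject H0 at alpha = 0.05.


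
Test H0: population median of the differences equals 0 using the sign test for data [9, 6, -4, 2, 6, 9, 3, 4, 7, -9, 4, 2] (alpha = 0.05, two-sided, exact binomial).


Step 1: Discard zero differences. Original n = 12; n_eff = number of nonzero differences = 12.
Nonzero differences (with sign): +9, +6, -4, +2, +6, +9, +3, +4, +7, -9, +4, +2
Step 2: Count signs: positive = 10, negative = 2.
Step 3: Under H0: P(positive) = 0.5, so the number of positives S ~ Bin(12, 0.5).
Step 4: Two-sided exact p-value = sum of Bin(12,0.5) probabilities at or below the observed probability = 0.038574.
Step 5: alpha = 0.05. reject H0.

n_eff = 12, pos = 10, neg = 2, p = 0.038574, reject H0.


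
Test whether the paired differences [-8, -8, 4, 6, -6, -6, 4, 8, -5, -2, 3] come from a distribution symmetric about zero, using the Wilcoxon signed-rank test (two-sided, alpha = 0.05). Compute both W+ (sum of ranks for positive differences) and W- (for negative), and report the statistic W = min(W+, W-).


Step 1: Drop any zero differences (none here) and take |d_i|.
|d| = [8, 8, 4, 6, 6, 6, 4, 8, 5, 2, 3]
Step 2: Midrank |d_i| (ties get averaged ranks).
ranks: |8|->10, |8|->10, |4|->3.5, |6|->7, |6|->7, |6|->7, |4|->3.5, |8|->10, |5|->5, |2|->1, |3|->2
Step 3: Attach original signs; sum ranks with positive sign and with negative sign.
W+ = 3.5 + 7 + 3.5 + 10 + 2 = 26
W- = 10 + 10 + 7 + 7 + 5 + 1 = 40
(Check: W+ + W- = 66 should equal n(n+1)/2 = 66.)
Step 4: Test statistic W = min(W+, W-) = 26.
Step 5: Ties in |d|, so use the tie-corrected normal approximation.
        E[W] = n(n+1)/4 = 11*12/4 = 33.
        Tie groups: |d|=4 (t=2), |d|=6 (t=3), |d|=8 (t=3); sum(t^3 - t) = 54.
        Var[W] = n(n+1)(2n+1)/24 - sum(t^3-t)/48 = 3036/24 - 54/48 = 125.375.
        z = (W - E[W]) / sqrt(Var[W]) = (26 - 33) / 11.1971 = -0.6252.
        Two-sided p = 2*Phi(z) = 0.531865.
Step 6: alpha = 0.05. fail to reject H0.

W+ = 26, W- = 40, W = min = 26, p = 0.531865, fail to reject H0.


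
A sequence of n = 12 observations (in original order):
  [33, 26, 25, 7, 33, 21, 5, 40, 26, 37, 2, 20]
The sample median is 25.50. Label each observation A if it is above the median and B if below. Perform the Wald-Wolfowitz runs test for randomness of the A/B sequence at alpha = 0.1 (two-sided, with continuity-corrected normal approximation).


Step 1: Compute median = 25.50; label A = above, B = below.
Labels in order: AABBABBAAABB  (n_A = 6, n_B = 6)
Step 2: Count runs R = 6.
Step 3: Under H0 (random ordering), E[R] = 2*n_A*n_B/(n_A+n_B) + 1 = 2*6*6/12 + 1 = 7.0000.
        Var[R] = 2*n_A*n_B*(2*n_A*n_B - n_A - n_B) / ((n_A+n_B)^2 * (n_A+n_B-1)) = 4320/1584 = 2.7273.
        SD[R] = 1.6514.
Step 4: Continuity-corrected z = (R + 0.5 - E[R]) / SD[R] = (6 + 0.5 - 7.0000) / 1.6514 = -0.3028.
Step 5: Two-sided p-value via normal approximation = 2*(1 - Phi(|z|)) = 0.762069.
Step 6: alpha = 0.1. fail to reject H0.

R = 6, z = -0.3028, p = 0.762069, fail to reject H0.


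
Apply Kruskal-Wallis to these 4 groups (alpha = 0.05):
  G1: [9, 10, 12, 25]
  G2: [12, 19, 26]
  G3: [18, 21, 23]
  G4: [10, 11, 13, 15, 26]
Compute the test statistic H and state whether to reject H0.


Step 1: Combine all N = 15 observations and assign midranks.
sorted (value, group, rank): (9,G1,1), (10,G1,2.5), (10,G4,2.5), (11,G4,4), (12,G1,5.5), (12,G2,5.5), (13,G4,7), (15,G4,8), (18,G3,9), (19,G2,10), (21,G3,11), (23,G3,12), (25,G1,13), (26,G2,14.5), (26,G4,14.5)
Step 2: Sum ranks within each group.
R_1 = 22 (n_1 = 4)
R_2 = 30 (n_2 = 3)
R_3 = 32 (n_3 = 3)
R_4 = 36 (n_4 = 5)
Step 3: H = 12/(N(N+1)) * sum(R_i^2/n_i) - 3(N+1)
     = 12/(15*16) * (22^2/4 + 30^2/3 + 32^2/3 + 36^2/5) - 3*16
     = 0.050000 * 1021.53 - 48
     = 3.076667.
Step 4: Ties present; correction factor C = 1 - 18/(15^3 - 15) = 0.994643. Corrected H = 3.076667 / 0.994643 = 3.093238.
Step 5: Under H0, H ~ chi^2(3); p-value = 0.377472.
Step 6: alpha = 0.05. fail to reject H0.

H = 3.0932, df = 3, p = 0.377472, fail to reject H0.


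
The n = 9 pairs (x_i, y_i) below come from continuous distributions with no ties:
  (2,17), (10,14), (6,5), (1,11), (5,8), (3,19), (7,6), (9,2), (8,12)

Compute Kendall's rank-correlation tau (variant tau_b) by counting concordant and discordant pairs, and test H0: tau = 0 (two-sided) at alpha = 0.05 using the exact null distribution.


Step 1: Enumerate the 36 unordered pairs (i,j) with i<j and classify each by sign(x_j-x_i) * sign(y_j-y_i).
  (1,2):dx=+8,dy=-3->D; (1,3):dx=+4,dy=-12->D; (1,4):dx=-1,dy=-6->C; (1,5):dx=+3,dy=-9->D
  (1,6):dx=+1,dy=+2->C; (1,7):dx=+5,dy=-11->D; (1,8):dx=+7,dy=-15->D; (1,9):dx=+6,dy=-5->D
  (2,3):dx=-4,dy=-9->C; (2,4):dx=-9,dy=-3->C; (2,5):dx=-5,dy=-6->C; (2,6):dx=-7,dy=+5->D
  (2,7):dx=-3,dy=-8->C; (2,8):dx=-1,dy=-12->C; (2,9):dx=-2,dy=-2->C; (3,4):dx=-5,dy=+6->D
  (3,5):dx=-1,dy=+3->D; (3,6):dx=-3,dy=+14->D; (3,7):dx=+1,dy=+1->C; (3,8):dx=+3,dy=-3->D
  (3,9):dx=+2,dy=+7->C; (4,5):dx=+4,dy=-3->D; (4,6):dx=+2,dy=+8->C; (4,7):dx=+6,dy=-5->D
  (4,8):dx=+8,dy=-9->D; (4,9):dx=+7,dy=+1->C; (5,6):dx=-2,dy=+11->D; (5,7):dx=+2,dy=-2->D
  (5,8):dx=+4,dy=-6->D; (5,9):dx=+3,dy=+4->C; (6,7):dx=+4,dy=-13->D; (6,8):dx=+6,dy=-17->D
  (6,9):dx=+5,dy=-7->D; (7,8):dx=+2,dy=-4->D; (7,9):dx=+1,dy=+6->C; (8,9):dx=-1,dy=+10->D
Step 2: C = 14, D = 22, total pairs = 36.
Step 3: tau = (C - D)/(n(n-1)/2) = (14 - 22)/36 = -0.222222.
Step 4: Exact two-sided p-value (enumerate n! = 362880 permutations of y under H0): p = 0.476709.
Step 5: alpha = 0.05. fail to reject H0.

tau_b = -0.2222 (C=14, D=22), p = 0.476709, fail to reject H0.


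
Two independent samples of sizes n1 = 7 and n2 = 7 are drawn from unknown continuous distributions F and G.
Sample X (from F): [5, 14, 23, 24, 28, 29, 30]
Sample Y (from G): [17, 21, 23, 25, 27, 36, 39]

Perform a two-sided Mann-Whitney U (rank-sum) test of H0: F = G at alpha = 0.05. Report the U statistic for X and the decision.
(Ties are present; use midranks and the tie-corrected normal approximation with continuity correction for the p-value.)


Step 1: Combine and sort all 14 observations; assign midranks.
sorted (value, group): (5,X), (14,X), (17,Y), (21,Y), (23,X), (23,Y), (24,X), (25,Y), (27,Y), (28,X), (29,X), (30,X), (36,Y), (39,Y)
ranks: 5->1, 14->2, 17->3, 21->4, 23->5.5, 23->5.5, 24->7, 25->8, 27->9, 28->10, 29->11, 30->12, 36->13, 39->14
Step 2: Rank sum for X: R1 = 1 + 2 + 5.5 + 7 + 10 + 11 + 12 = 48.5.
Step 3: U_X = R1 - n1(n1+1)/2 = 48.5 - 7*8/2 = 48.5 - 28 = 20.5.
       U_Y = n1*n2 - U_X = 49 - 20.5 = 28.5.
Step 4: Ties are present, so use the tie-corrected normal approximation (with continuity correction) for the p-value.
Step 5: p-value = 0.654365; compare to alpha = 0.05. fail to reject H0.

U_X = 20.5, p = 0.654365, fail to reject H0 at alpha = 0.05.


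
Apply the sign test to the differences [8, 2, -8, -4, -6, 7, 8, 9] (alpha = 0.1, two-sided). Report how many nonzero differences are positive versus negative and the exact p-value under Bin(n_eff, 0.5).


Step 1: Discard zero differences. Original n = 8; n_eff = number of nonzero differences = 8.
Nonzero differences (with sign): +8, +2, -8, -4, -6, +7, +8, +9
Step 2: Count signs: positive = 5, negative = 3.
Step 3: Under H0: P(positive) = 0.5, so the number of positives S ~ Bin(8, 0.5).
Step 4: Two-sided exact p-value = sum of Bin(8,0.5) probabilities at or below the observed probability = 0.726562.
Step 5: alpha = 0.1. fail to reject H0.

n_eff = 8, pos = 5, neg = 3, p = 0.726562, fail to reject H0.


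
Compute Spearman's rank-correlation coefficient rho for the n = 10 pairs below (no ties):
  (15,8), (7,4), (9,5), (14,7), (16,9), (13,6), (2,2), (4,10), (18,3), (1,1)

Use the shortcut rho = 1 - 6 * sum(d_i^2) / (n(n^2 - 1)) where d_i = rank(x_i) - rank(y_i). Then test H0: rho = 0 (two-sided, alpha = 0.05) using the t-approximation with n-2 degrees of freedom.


Step 1: Rank x and y separately (midranks; no ties here).
rank(x): 15->8, 7->4, 9->5, 14->7, 16->9, 13->6, 2->2, 4->3, 18->10, 1->1
rank(y): 8->8, 4->4, 5->5, 7->7, 9->9, 6->6, 2->2, 10->10, 3->3, 1->1
Step 2: d_i = R_x(i) - R_y(i); compute d_i^2.
  (8-8)^2=0, (4-4)^2=0, (5-5)^2=0, (7-7)^2=0, (9-9)^2=0, (6-6)^2=0, (2-2)^2=0, (3-10)^2=49, (10-3)^2=49, (1-1)^2=0
sum(d^2) = 98.
Step 3: rho = 1 - 6*98 / (10*(10^2 - 1)) = 1 - 588/990 = 0.406061.
Step 4: Under H0, t = rho * sqrt((n-2)/(1-rho^2)) = 1.2568 ~ t(8).
Step 5: Two-sided p-value from the t-distribution with 8 df = 0.244282.
Step 6: alpha = 0.05. fail to reject H0.

rho = 0.4061, p = 0.244282, fail to reject H0 at alpha = 0.05.


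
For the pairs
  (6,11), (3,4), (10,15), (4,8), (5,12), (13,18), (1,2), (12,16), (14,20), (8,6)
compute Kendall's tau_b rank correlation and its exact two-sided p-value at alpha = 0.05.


Step 1: Enumerate the 45 unordered pairs (i,j) with i<j and classify each by sign(x_j-x_i) * sign(y_j-y_i).
  (1,2):dx=-3,dy=-7->C; (1,3):dx=+4,dy=+4->C; (1,4):dx=-2,dy=-3->C; (1,5):dx=-1,dy=+1->D
  (1,6):dx=+7,dy=+7->C; (1,7):dx=-5,dy=-9->C; (1,8):dx=+6,dy=+5->C; (1,9):dx=+8,dy=+9->C
  (1,10):dx=+2,dy=-5->D; (2,3):dx=+7,dy=+11->C; (2,4):dx=+1,dy=+4->C; (2,5):dx=+2,dy=+8->C
  (2,6):dx=+10,dy=+14->C; (2,7):dx=-2,dy=-2->C; (2,8):dx=+9,dy=+12->C; (2,9):dx=+11,dy=+16->C
  (2,10):dx=+5,dy=+2->C; (3,4):dx=-6,dy=-7->C; (3,5):dx=-5,dy=-3->C; (3,6):dx=+3,dy=+3->C
  (3,7):dx=-9,dy=-13->C; (3,8):dx=+2,dy=+1->C; (3,9):dx=+4,dy=+5->C; (3,10):dx=-2,dy=-9->C
  (4,5):dx=+1,dy=+4->C; (4,6):dx=+9,dy=+10->C; (4,7):dx=-3,dy=-6->C; (4,8):dx=+8,dy=+8->C
  (4,9):dx=+10,dy=+12->C; (4,10):dx=+4,dy=-2->D; (5,6):dx=+8,dy=+6->C; (5,7):dx=-4,dy=-10->C
  (5,8):dx=+7,dy=+4->C; (5,9):dx=+9,dy=+8->C; (5,10):dx=+3,dy=-6->D; (6,7):dx=-12,dy=-16->C
  (6,8):dx=-1,dy=-2->C; (6,9):dx=+1,dy=+2->C; (6,10):dx=-5,dy=-12->C; (7,8):dx=+11,dy=+14->C
  (7,9):dx=+13,dy=+18->C; (7,10):dx=+7,dy=+4->C; (8,9):dx=+2,dy=+4->C; (8,10):dx=-4,dy=-10->C
  (9,10):dx=-6,dy=-14->C
Step 2: C = 41, D = 4, total pairs = 45.
Step 3: tau = (C - D)/(n(n-1)/2) = (41 - 4)/45 = 0.822222.
Step 4: Exact two-sided p-value (enumerate n! = 3628800 permutations of y under H0): p = 0.000358.
Step 5: alpha = 0.05. reject H0.

tau_b = 0.8222 (C=41, D=4), p = 0.000358, reject H0.


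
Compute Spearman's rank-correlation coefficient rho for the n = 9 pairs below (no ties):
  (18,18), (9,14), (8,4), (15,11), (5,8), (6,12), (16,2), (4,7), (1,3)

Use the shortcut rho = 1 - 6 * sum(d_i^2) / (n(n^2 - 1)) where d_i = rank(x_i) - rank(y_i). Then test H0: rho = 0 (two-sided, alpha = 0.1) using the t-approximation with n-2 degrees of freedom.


Step 1: Rank x and y separately (midranks; no ties here).
rank(x): 18->9, 9->6, 8->5, 15->7, 5->3, 6->4, 16->8, 4->2, 1->1
rank(y): 18->9, 14->8, 4->3, 11->6, 8->5, 12->7, 2->1, 7->4, 3->2
Step 2: d_i = R_x(i) - R_y(i); compute d_i^2.
  (9-9)^2=0, (6-8)^2=4, (5-3)^2=4, (7-6)^2=1, (3-5)^2=4, (4-7)^2=9, (8-1)^2=49, (2-4)^2=4, (1-2)^2=1
sum(d^2) = 76.
Step 3: rho = 1 - 6*76 / (9*(9^2 - 1)) = 1 - 456/720 = 0.366667.
Step 4: Under H0, t = rho * sqrt((n-2)/(1-rho^2)) = 1.0427 ~ t(7).
Step 5: Two-sided p-value from the t-distribution with 7 df = 0.331740.
Step 6: alpha = 0.1. fail to reject H0.

rho = 0.3667, p = 0.331740, fail to reject H0 at alpha = 0.1.


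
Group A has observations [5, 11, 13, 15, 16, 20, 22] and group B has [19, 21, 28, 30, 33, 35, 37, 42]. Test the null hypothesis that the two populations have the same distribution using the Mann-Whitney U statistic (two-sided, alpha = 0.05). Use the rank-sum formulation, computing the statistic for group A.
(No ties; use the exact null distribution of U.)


Step 1: Combine and sort all 15 observations; assign midranks.
sorted (value, group): (5,X), (11,X), (13,X), (15,X), (16,X), (19,Y), (20,X), (21,Y), (22,X), (28,Y), (30,Y), (33,Y), (35,Y), (37,Y), (42,Y)
ranks: 5->1, 11->2, 13->3, 15->4, 16->5, 19->6, 20->7, 21->8, 22->9, 28->10, 30->11, 33->12, 35->13, 37->14, 42->15
Step 2: Rank sum for X: R1 = 1 + 2 + 3 + 4 + 5 + 7 + 9 = 31.
Step 3: U_X = R1 - n1(n1+1)/2 = 31 - 7*8/2 = 31 - 28 = 3.
       U_Y = n1*n2 - U_X = 56 - 3 = 53.
Step 4: No ties, so the exact null distribution of U (based on enumerating the C(15,7) = 6435 equally likely rank assignments) gives the two-sided p-value.
Step 5: p-value = 0.002176; compare to alpha = 0.05. reject H0.

U_X = 3, p = 0.002176, reject H0 at alpha = 0.05.


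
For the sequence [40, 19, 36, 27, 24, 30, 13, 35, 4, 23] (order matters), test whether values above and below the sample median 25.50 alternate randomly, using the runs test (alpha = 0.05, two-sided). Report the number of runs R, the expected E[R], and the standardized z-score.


Step 1: Compute median = 25.50; label A = above, B = below.
Labels in order: ABAABABABB  (n_A = 5, n_B = 5)
Step 2: Count runs R = 8.
Step 3: Under H0 (random ordering), E[R] = 2*n_A*n_B/(n_A+n_B) + 1 = 2*5*5/10 + 1 = 6.0000.
        Var[R] = 2*n_A*n_B*(2*n_A*n_B - n_A - n_B) / ((n_A+n_B)^2 * (n_A+n_B-1)) = 2000/900 = 2.2222.
        SD[R] = 1.4907.
Step 4: Continuity-corrected z = (R - 0.5 - E[R]) / SD[R] = (8 - 0.5 - 6.0000) / 1.4907 = 1.0062.
Step 5: Two-sided p-value via normal approximation = 2*(1 - Phi(|z|)) = 0.314305.
Step 6: alpha = 0.05. fail to reject H0.

R = 8, z = 1.0062, p = 0.314305, fail to reject H0.


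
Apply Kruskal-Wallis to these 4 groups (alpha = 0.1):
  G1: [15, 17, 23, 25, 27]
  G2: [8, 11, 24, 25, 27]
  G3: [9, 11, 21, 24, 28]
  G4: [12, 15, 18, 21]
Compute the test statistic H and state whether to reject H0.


Step 1: Combine all N = 19 observations and assign midranks.
sorted (value, group, rank): (8,G2,1), (9,G3,2), (11,G2,3.5), (11,G3,3.5), (12,G4,5), (15,G1,6.5), (15,G4,6.5), (17,G1,8), (18,G4,9), (21,G3,10.5), (21,G4,10.5), (23,G1,12), (24,G2,13.5), (24,G3,13.5), (25,G1,15.5), (25,G2,15.5), (27,G1,17.5), (27,G2,17.5), (28,G3,19)
Step 2: Sum ranks within each group.
R_1 = 59.5 (n_1 = 5)
R_2 = 51 (n_2 = 5)
R_3 = 48.5 (n_3 = 5)
R_4 = 31 (n_4 = 4)
Step 3: H = 12/(N(N+1)) * sum(R_i^2/n_i) - 3(N+1)
     = 12/(19*20) * (59.5^2/5 + 51^2/5 + 48.5^2/5 + 31^2/4) - 3*20
     = 0.031579 * 1938.95 - 60
     = 1.230000.
Step 4: Ties present; correction factor C = 1 - 36/(19^3 - 19) = 0.994737. Corrected H = 1.230000 / 0.994737 = 1.236508.
Step 5: Under H0, H ~ chi^2(3); p-value = 0.744262.
Step 6: alpha = 0.1. fail to reject H0.

H = 1.2365, df = 3, p = 0.744262, fail to reject H0.


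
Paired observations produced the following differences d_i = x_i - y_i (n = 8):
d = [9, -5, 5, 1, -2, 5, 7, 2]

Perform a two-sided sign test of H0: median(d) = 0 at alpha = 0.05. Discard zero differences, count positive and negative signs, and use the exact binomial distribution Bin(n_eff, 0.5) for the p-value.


Step 1: Discard zero differences. Original n = 8; n_eff = number of nonzero differences = 8.
Nonzero differences (with sign): +9, -5, +5, +1, -2, +5, +7, +2
Step 2: Count signs: positive = 6, negative = 2.
Step 3: Under H0: P(positive) = 0.5, so the number of positives S ~ Bin(8, 0.5).
Step 4: Two-sided exact p-value = sum of Bin(8,0.5) probabilities at or below the observed probability = 0.289062.
Step 5: alpha = 0.05. fail to reject H0.

n_eff = 8, pos = 6, neg = 2, p = 0.289062, fail to reject H0.


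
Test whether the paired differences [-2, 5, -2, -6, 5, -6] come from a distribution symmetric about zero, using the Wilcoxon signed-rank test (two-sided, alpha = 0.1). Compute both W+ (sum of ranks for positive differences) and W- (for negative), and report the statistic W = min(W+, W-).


Step 1: Drop any zero differences (none here) and take |d_i|.
|d| = [2, 5, 2, 6, 5, 6]
Step 2: Midrank |d_i| (ties get averaged ranks).
ranks: |2|->1.5, |5|->3.5, |2|->1.5, |6|->5.5, |5|->3.5, |6|->5.5
Step 3: Attach original signs; sum ranks with positive sign and with negative sign.
W+ = 3.5 + 3.5 = 7
W- = 1.5 + 1.5 + 5.5 + 5.5 = 14
(Check: W+ + W- = 21 should equal n(n+1)/2 = 21.)
Step 4: Test statistic W = min(W+, W-) = 7.
Step 5: Ties in |d|, so use the tie-corrected normal approximation.
        E[W] = n(n+1)/4 = 6*7/4 = 10.5.
        Tie groups: |d|=2 (t=2), |d|=5 (t=2), |d|=6 (t=2); sum(t^3 - t) = 18.
        Var[W] = n(n+1)(2n+1)/24 - sum(t^3-t)/48 = 546/24 - 18/48 = 22.375.
        z = (W - E[W]) / sqrt(Var[W]) = (7 - 10.5) / 4.7302 = -0.7399.
        Two-sided p = 2*Phi(z) = 0.459347.
Step 6: alpha = 0.1. fail to reject H0.

W+ = 7, W- = 14, W = min = 7, p = 0.459347, fail to reject H0.


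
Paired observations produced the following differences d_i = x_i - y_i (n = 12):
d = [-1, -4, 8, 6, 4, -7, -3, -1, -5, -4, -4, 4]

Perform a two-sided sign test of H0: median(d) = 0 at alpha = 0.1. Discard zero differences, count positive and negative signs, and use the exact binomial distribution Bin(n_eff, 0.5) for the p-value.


Step 1: Discard zero differences. Original n = 12; n_eff = number of nonzero differences = 12.
Nonzero differences (with sign): -1, -4, +8, +6, +4, -7, -3, -1, -5, -4, -4, +4
Step 2: Count signs: positive = 4, negative = 8.
Step 3: Under H0: P(positive) = 0.5, so the number of positives S ~ Bin(12, 0.5).
Step 4: Two-sided exact p-value = sum of Bin(12,0.5) probabilities at or below the observed probability = 0.387695.
Step 5: alpha = 0.1. fail to reject H0.

n_eff = 12, pos = 4, neg = 8, p = 0.387695, fail to reject H0.


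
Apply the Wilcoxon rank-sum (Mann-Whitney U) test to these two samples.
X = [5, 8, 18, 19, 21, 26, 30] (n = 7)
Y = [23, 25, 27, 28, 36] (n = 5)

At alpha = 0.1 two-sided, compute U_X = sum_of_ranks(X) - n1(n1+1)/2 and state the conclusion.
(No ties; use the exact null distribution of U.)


Step 1: Combine and sort all 12 observations; assign midranks.
sorted (value, group): (5,X), (8,X), (18,X), (19,X), (21,X), (23,Y), (25,Y), (26,X), (27,Y), (28,Y), (30,X), (36,Y)
ranks: 5->1, 8->2, 18->3, 19->4, 21->5, 23->6, 25->7, 26->8, 27->9, 28->10, 30->11, 36->12
Step 2: Rank sum for X: R1 = 1 + 2 + 3 + 4 + 5 + 8 + 11 = 34.
Step 3: U_X = R1 - n1(n1+1)/2 = 34 - 7*8/2 = 34 - 28 = 6.
       U_Y = n1*n2 - U_X = 35 - 6 = 29.
Step 4: No ties, so the exact null distribution of U (based on enumerating the C(12,7) = 792 equally likely rank assignments) gives the two-sided p-value.
Step 5: p-value = 0.073232; compare to alpha = 0.1. reject H0.

U_X = 6, p = 0.073232, reject H0 at alpha = 0.1.


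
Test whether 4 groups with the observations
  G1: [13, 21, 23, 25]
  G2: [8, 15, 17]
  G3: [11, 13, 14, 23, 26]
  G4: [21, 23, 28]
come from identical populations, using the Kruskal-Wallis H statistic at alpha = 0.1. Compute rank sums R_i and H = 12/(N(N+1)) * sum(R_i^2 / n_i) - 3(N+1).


Step 1: Combine all N = 15 observations and assign midranks.
sorted (value, group, rank): (8,G2,1), (11,G3,2), (13,G1,3.5), (13,G3,3.5), (14,G3,5), (15,G2,6), (17,G2,7), (21,G1,8.5), (21,G4,8.5), (23,G1,11), (23,G3,11), (23,G4,11), (25,G1,13), (26,G3,14), (28,G4,15)
Step 2: Sum ranks within each group.
R_1 = 36 (n_1 = 4)
R_2 = 14 (n_2 = 3)
R_3 = 35.5 (n_3 = 5)
R_4 = 34.5 (n_4 = 3)
Step 3: H = 12/(N(N+1)) * sum(R_i^2/n_i) - 3(N+1)
     = 12/(15*16) * (36^2/4 + 14^2/3 + 35.5^2/5 + 34.5^2/3) - 3*16
     = 0.050000 * 1038.13 - 48
     = 3.906667.
Step 4: Ties present; correction factor C = 1 - 36/(15^3 - 15) = 0.989286. Corrected H = 3.906667 / 0.989286 = 3.948977.
Step 5: Under H0, H ~ chi^2(3); p-value = 0.267027.
Step 6: alpha = 0.1. fail to reject H0.

H = 3.9490, df = 3, p = 0.267027, fail to reject H0.


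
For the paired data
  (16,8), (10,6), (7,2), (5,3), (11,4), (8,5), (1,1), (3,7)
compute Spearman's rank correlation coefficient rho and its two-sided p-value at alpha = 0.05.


Step 1: Rank x and y separately (midranks; no ties here).
rank(x): 16->8, 10->6, 7->4, 5->3, 11->7, 8->5, 1->1, 3->2
rank(y): 8->8, 6->6, 2->2, 3->3, 4->4, 5->5, 1->1, 7->7
Step 2: d_i = R_x(i) - R_y(i); compute d_i^2.
  (8-8)^2=0, (6-6)^2=0, (4-2)^2=4, (3-3)^2=0, (7-4)^2=9, (5-5)^2=0, (1-1)^2=0, (2-7)^2=25
sum(d^2) = 38.
Step 3: rho = 1 - 6*38 / (8*(8^2 - 1)) = 1 - 228/504 = 0.547619.
Step 4: Under H0, t = rho * sqrt((n-2)/(1-rho^2)) = 1.6031 ~ t(6).
Step 5: Two-sided p-value from the t-distribution with 6 df = 0.160026.
Step 6: alpha = 0.05. fail to reject H0.

rho = 0.5476, p = 0.160026, fail to reject H0 at alpha = 0.05.


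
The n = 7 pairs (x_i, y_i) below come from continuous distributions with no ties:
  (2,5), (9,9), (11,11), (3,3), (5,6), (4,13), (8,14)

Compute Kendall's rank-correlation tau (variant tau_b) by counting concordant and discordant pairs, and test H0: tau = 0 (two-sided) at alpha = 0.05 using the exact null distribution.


Step 1: Enumerate the 21 unordered pairs (i,j) with i<j and classify each by sign(x_j-x_i) * sign(y_j-y_i).
  (1,2):dx=+7,dy=+4->C; (1,3):dx=+9,dy=+6->C; (1,4):dx=+1,dy=-2->D; (1,5):dx=+3,dy=+1->C
  (1,6):dx=+2,dy=+8->C; (1,7):dx=+6,dy=+9->C; (2,3):dx=+2,dy=+2->C; (2,4):dx=-6,dy=-6->C
  (2,5):dx=-4,dy=-3->C; (2,6):dx=-5,dy=+4->D; (2,7):dx=-1,dy=+5->D; (3,4):dx=-8,dy=-8->C
  (3,5):dx=-6,dy=-5->C; (3,6):dx=-7,dy=+2->D; (3,7):dx=-3,dy=+3->D; (4,5):dx=+2,dy=+3->C
  (4,6):dx=+1,dy=+10->C; (4,7):dx=+5,dy=+11->C; (5,6):dx=-1,dy=+7->D; (5,7):dx=+3,dy=+8->C
  (6,7):dx=+4,dy=+1->C
Step 2: C = 15, D = 6, total pairs = 21.
Step 3: tau = (C - D)/(n(n-1)/2) = (15 - 6)/21 = 0.428571.
Step 4: Exact two-sided p-value (enumerate n! = 5040 permutations of y under H0): p = 0.238889.
Step 5: alpha = 0.05. fail to reject H0.

tau_b = 0.4286 (C=15, D=6), p = 0.238889, fail to reject H0.


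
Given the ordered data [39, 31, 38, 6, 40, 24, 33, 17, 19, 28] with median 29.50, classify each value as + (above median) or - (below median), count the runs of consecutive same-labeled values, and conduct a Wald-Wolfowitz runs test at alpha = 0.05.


Step 1: Compute median = 29.50; label A = above, B = below.
Labels in order: AAABABABBB  (n_A = 5, n_B = 5)
Step 2: Count runs R = 6.
Step 3: Under H0 (random ordering), E[R] = 2*n_A*n_B/(n_A+n_B) + 1 = 2*5*5/10 + 1 = 6.0000.
        Var[R] = 2*n_A*n_B*(2*n_A*n_B - n_A - n_B) / ((n_A+n_B)^2 * (n_A+n_B-1)) = 2000/900 = 2.2222.
        SD[R] = 1.4907.
Step 4: R = E[R], so z = 0 with no continuity correction.
Step 5: Two-sided p-value via normal approximation = 2*(1 - Phi(|z|)) = 1.000000.
Step 6: alpha = 0.05. fail to reject H0.

R = 6, z = 0.0000, p = 1.000000, fail to reject H0.


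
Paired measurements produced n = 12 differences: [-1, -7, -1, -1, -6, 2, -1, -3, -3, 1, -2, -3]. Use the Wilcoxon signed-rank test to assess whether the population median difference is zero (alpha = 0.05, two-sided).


Step 1: Drop any zero differences (none here) and take |d_i|.
|d| = [1, 7, 1, 1, 6, 2, 1, 3, 3, 1, 2, 3]
Step 2: Midrank |d_i| (ties get averaged ranks).
ranks: |1|->3, |7|->12, |1|->3, |1|->3, |6|->11, |2|->6.5, |1|->3, |3|->9, |3|->9, |1|->3, |2|->6.5, |3|->9
Step 3: Attach original signs; sum ranks with positive sign and with negative sign.
W+ = 6.5 + 3 = 9.5
W- = 3 + 12 + 3 + 3 + 11 + 3 + 9 + 9 + 6.5 + 9 = 68.5
(Check: W+ + W- = 78 should equal n(n+1)/2 = 78.)
Step 4: Test statistic W = min(W+, W-) = 9.5.
Step 5: Ties in |d|, so use the tie-corrected normal approximation.
        E[W] = n(n+1)/4 = 12*13/4 = 39.
        Tie groups: |d|=1 (t=5), |d|=2 (t=2), |d|=3 (t=3); sum(t^3 - t) = 150.
        Var[W] = n(n+1)(2n+1)/24 - sum(t^3-t)/48 = 3900/24 - 150/48 = 159.375.
        z = (W - E[W]) / sqrt(Var[W]) = (9.5 - 39) / 12.6244 = -2.3367.
        Two-sided p = 2*Phi(z) = 0.019452.
Step 6: alpha = 0.05. reject H0.

W+ = 9.5, W- = 68.5, W = min = 9.5, p = 0.019452, reject H0.


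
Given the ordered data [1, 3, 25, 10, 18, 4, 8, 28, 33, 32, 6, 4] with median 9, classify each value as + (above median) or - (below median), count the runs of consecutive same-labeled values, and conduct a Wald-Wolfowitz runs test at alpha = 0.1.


Step 1: Compute median = 9; label A = above, B = below.
Labels in order: BBAAABBAAABB  (n_A = 6, n_B = 6)
Step 2: Count runs R = 5.
Step 3: Under H0 (random ordering), E[R] = 2*n_A*n_B/(n_A+n_B) + 1 = 2*6*6/12 + 1 = 7.0000.
        Var[R] = 2*n_A*n_B*(2*n_A*n_B - n_A - n_B) / ((n_A+n_B)^2 * (n_A+n_B-1)) = 4320/1584 = 2.7273.
        SD[R] = 1.6514.
Step 4: Continuity-corrected z = (R + 0.5 - E[R]) / SD[R] = (5 + 0.5 - 7.0000) / 1.6514 = -0.9083.
Step 5: Two-sided p-value via normal approximation = 2*(1 - Phi(|z|)) = 0.363722.
Step 6: alpha = 0.1. fail to reject H0.

R = 5, z = -0.9083, p = 0.363722, fail to reject H0.


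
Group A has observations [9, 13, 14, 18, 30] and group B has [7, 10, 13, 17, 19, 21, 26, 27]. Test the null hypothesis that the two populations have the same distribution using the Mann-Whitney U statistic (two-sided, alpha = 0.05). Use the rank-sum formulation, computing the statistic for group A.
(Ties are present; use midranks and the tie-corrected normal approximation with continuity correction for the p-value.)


Step 1: Combine and sort all 13 observations; assign midranks.
sorted (value, group): (7,Y), (9,X), (10,Y), (13,X), (13,Y), (14,X), (17,Y), (18,X), (19,Y), (21,Y), (26,Y), (27,Y), (30,X)
ranks: 7->1, 9->2, 10->3, 13->4.5, 13->4.5, 14->6, 17->7, 18->8, 19->9, 21->10, 26->11, 27->12, 30->13
Step 2: Rank sum for X: R1 = 2 + 4.5 + 6 + 8 + 13 = 33.5.
Step 3: U_X = R1 - n1(n1+1)/2 = 33.5 - 5*6/2 = 33.5 - 15 = 18.5.
       U_Y = n1*n2 - U_X = 40 - 18.5 = 21.5.
Step 4: Ties are present, so use the tie-corrected normal approximation (with continuity correction) for the p-value.
Step 5: p-value = 0.883458; compare to alpha = 0.05. fail to reject H0.

U_X = 18.5, p = 0.883458, fail to reject H0 at alpha = 0.05.


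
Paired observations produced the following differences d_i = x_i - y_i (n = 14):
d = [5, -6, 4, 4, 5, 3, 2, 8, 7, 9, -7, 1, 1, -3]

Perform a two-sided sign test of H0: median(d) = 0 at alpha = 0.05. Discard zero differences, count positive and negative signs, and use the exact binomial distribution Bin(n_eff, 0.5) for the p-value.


Step 1: Discard zero differences. Original n = 14; n_eff = number of nonzero differences = 14.
Nonzero differences (with sign): +5, -6, +4, +4, +5, +3, +2, +8, +7, +9, -7, +1, +1, -3
Step 2: Count signs: positive = 11, negative = 3.
Step 3: Under H0: P(positive) = 0.5, so the number of positives S ~ Bin(14, 0.5).
Step 4: Two-sided exact p-value = sum of Bin(14,0.5) probabilities at or below the observed probability = 0.057373.
Step 5: alpha = 0.05. fail to reject H0.

n_eff = 14, pos = 11, neg = 3, p = 0.057373, fail to reject H0.


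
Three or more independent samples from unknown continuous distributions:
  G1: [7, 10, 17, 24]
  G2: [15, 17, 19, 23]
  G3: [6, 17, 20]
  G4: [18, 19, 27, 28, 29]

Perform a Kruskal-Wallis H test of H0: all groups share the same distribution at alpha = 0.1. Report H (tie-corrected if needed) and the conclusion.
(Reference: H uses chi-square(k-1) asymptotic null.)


Step 1: Combine all N = 16 observations and assign midranks.
sorted (value, group, rank): (6,G3,1), (7,G1,2), (10,G1,3), (15,G2,4), (17,G1,6), (17,G2,6), (17,G3,6), (18,G4,8), (19,G2,9.5), (19,G4,9.5), (20,G3,11), (23,G2,12), (24,G1,13), (27,G4,14), (28,G4,15), (29,G4,16)
Step 2: Sum ranks within each group.
R_1 = 24 (n_1 = 4)
R_2 = 31.5 (n_2 = 4)
R_3 = 18 (n_3 = 3)
R_4 = 62.5 (n_4 = 5)
Step 3: H = 12/(N(N+1)) * sum(R_i^2/n_i) - 3(N+1)
     = 12/(16*17) * (24^2/4 + 31.5^2/4 + 18^2/3 + 62.5^2/5) - 3*17
     = 0.044118 * 1281.31 - 51
     = 5.528493.
Step 4: Ties present; correction factor C = 1 - 30/(16^3 - 16) = 0.992647. Corrected H = 5.528493 / 0.992647 = 5.569444.
Step 5: Under H0, H ~ chi^2(3); p-value = 0.134544.
Step 6: alpha = 0.1. fail to reject H0.

H = 5.5694, df = 3, p = 0.134544, fail to reject H0.


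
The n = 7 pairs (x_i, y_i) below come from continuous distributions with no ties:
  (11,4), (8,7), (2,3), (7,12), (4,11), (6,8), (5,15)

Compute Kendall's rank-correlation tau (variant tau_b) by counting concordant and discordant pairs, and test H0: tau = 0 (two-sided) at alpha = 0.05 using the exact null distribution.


Step 1: Enumerate the 21 unordered pairs (i,j) with i<j and classify each by sign(x_j-x_i) * sign(y_j-y_i).
  (1,2):dx=-3,dy=+3->D; (1,3):dx=-9,dy=-1->C; (1,4):dx=-4,dy=+8->D; (1,5):dx=-7,dy=+7->D
  (1,6):dx=-5,dy=+4->D; (1,7):dx=-6,dy=+11->D; (2,3):dx=-6,dy=-4->C; (2,4):dx=-1,dy=+5->D
  (2,5):dx=-4,dy=+4->D; (2,6):dx=-2,dy=+1->D; (2,7):dx=-3,dy=+8->D; (3,4):dx=+5,dy=+9->C
  (3,5):dx=+2,dy=+8->C; (3,6):dx=+4,dy=+5->C; (3,7):dx=+3,dy=+12->C; (4,5):dx=-3,dy=-1->C
  (4,6):dx=-1,dy=-4->C; (4,7):dx=-2,dy=+3->D; (5,6):dx=+2,dy=-3->D; (5,7):dx=+1,dy=+4->C
  (6,7):dx=-1,dy=+7->D
Step 2: C = 9, D = 12, total pairs = 21.
Step 3: tau = (C - D)/(n(n-1)/2) = (9 - 12)/21 = -0.142857.
Step 4: Exact two-sided p-value (enumerate n! = 5040 permutations of y under H0): p = 0.772619.
Step 5: alpha = 0.05. fail to reject H0.

tau_b = -0.1429 (C=9, D=12), p = 0.772619, fail to reject H0.


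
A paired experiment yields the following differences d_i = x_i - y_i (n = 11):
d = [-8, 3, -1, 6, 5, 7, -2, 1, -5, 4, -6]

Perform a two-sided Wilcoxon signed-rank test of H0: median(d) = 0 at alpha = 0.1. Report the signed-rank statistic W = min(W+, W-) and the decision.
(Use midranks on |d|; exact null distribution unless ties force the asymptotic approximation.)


Step 1: Drop any zero differences (none here) and take |d_i|.
|d| = [8, 3, 1, 6, 5, 7, 2, 1, 5, 4, 6]
Step 2: Midrank |d_i| (ties get averaged ranks).
ranks: |8|->11, |3|->4, |1|->1.5, |6|->8.5, |5|->6.5, |7|->10, |2|->3, |1|->1.5, |5|->6.5, |4|->5, |6|->8.5
Step 3: Attach original signs; sum ranks with positive sign and with negative sign.
W+ = 4 + 8.5 + 6.5 + 10 + 1.5 + 5 = 35.5
W- = 11 + 1.5 + 3 + 6.5 + 8.5 = 30.5
(Check: W+ + W- = 66 should equal n(n+1)/2 = 66.)
Step 4: Test statistic W = min(W+, W-) = 30.5.
Step 5: Ties in |d|, so use the tie-corrected normal approximation.
        E[W] = n(n+1)/4 = 11*12/4 = 33.
        Tie groups: |d|=1 (t=2), |d|=5 (t=2), |d|=6 (t=2); sum(t^3 - t) = 18.
        Var[W] = n(n+1)(2n+1)/24 - sum(t^3-t)/48 = 3036/24 - 18/48 = 126.125.
        z = (W - E[W]) / sqrt(Var[W]) = (30.5 - 33) / 11.2305 = -0.2226.
        Two-sided p = 2*Phi(z) = 0.823841.
Step 6: alpha = 0.1. fail to reject H0.

W+ = 35.5, W- = 30.5, W = min = 30.5, p = 0.823841, fail to reject H0.


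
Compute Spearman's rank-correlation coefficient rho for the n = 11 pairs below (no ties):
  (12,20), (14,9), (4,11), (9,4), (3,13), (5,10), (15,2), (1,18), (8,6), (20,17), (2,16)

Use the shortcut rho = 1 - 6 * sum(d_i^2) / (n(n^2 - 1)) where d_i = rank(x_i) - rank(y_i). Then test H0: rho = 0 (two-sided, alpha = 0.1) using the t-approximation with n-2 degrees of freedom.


Step 1: Rank x and y separately (midranks; no ties here).
rank(x): 12->8, 14->9, 4->4, 9->7, 3->3, 5->5, 15->10, 1->1, 8->6, 20->11, 2->2
rank(y): 20->11, 9->4, 11->6, 4->2, 13->7, 10->5, 2->1, 18->10, 6->3, 17->9, 16->8
Step 2: d_i = R_x(i) - R_y(i); compute d_i^2.
  (8-11)^2=9, (9-4)^2=25, (4-6)^2=4, (7-2)^2=25, (3-7)^2=16, (5-5)^2=0, (10-1)^2=81, (1-10)^2=81, (6-3)^2=9, (11-9)^2=4, (2-8)^2=36
sum(d^2) = 290.
Step 3: rho = 1 - 6*290 / (11*(11^2 - 1)) = 1 - 1740/1320 = -0.318182.
Step 4: Under H0, t = rho * sqrt((n-2)/(1-rho^2)) = -1.0069 ~ t(9).
Step 5: Two-sided p-value from the t-distribution with 9 df = 0.340298.
Step 6: alpha = 0.1. fail to reject H0.

rho = -0.3182, p = 0.340298, fail to reject H0 at alpha = 0.1.


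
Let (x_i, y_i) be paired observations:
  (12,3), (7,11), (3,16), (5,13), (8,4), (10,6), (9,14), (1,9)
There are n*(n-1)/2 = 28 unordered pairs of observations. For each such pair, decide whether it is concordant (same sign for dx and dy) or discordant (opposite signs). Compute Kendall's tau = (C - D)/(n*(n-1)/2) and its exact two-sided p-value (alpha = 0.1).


Step 1: Enumerate the 28 unordered pairs (i,j) with i<j and classify each by sign(x_j-x_i) * sign(y_j-y_i).
  (1,2):dx=-5,dy=+8->D; (1,3):dx=-9,dy=+13->D; (1,4):dx=-7,dy=+10->D; (1,5):dx=-4,dy=+1->D
  (1,6):dx=-2,dy=+3->D; (1,7):dx=-3,dy=+11->D; (1,8):dx=-11,dy=+6->D; (2,3):dx=-4,dy=+5->D
  (2,4):dx=-2,dy=+2->D; (2,5):dx=+1,dy=-7->D; (2,6):dx=+3,dy=-5->D; (2,7):dx=+2,dy=+3->C
  (2,8):dx=-6,dy=-2->C; (3,4):dx=+2,dy=-3->D; (3,5):dx=+5,dy=-12->D; (3,6):dx=+7,dy=-10->D
  (3,7):dx=+6,dy=-2->D; (3,8):dx=-2,dy=-7->C; (4,5):dx=+3,dy=-9->D; (4,6):dx=+5,dy=-7->D
  (4,7):dx=+4,dy=+1->C; (4,8):dx=-4,dy=-4->C; (5,6):dx=+2,dy=+2->C; (5,7):dx=+1,dy=+10->C
  (5,8):dx=-7,dy=+5->D; (6,7):dx=-1,dy=+8->D; (6,8):dx=-9,dy=+3->D; (7,8):dx=-8,dy=-5->C
Step 2: C = 8, D = 20, total pairs = 28.
Step 3: tau = (C - D)/(n(n-1)/2) = (8 - 20)/28 = -0.428571.
Step 4: Exact two-sided p-value (enumerate n! = 40320 permutations of y under H0): p = 0.178869.
Step 5: alpha = 0.1. fail to reject H0.

tau_b = -0.4286 (C=8, D=20), p = 0.178869, fail to reject H0.


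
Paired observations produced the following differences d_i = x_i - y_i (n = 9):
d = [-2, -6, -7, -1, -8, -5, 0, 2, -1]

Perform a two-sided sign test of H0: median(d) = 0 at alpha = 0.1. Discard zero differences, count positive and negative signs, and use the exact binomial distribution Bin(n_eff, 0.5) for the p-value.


Step 1: Discard zero differences. Original n = 9; n_eff = number of nonzero differences = 8.
Nonzero differences (with sign): -2, -6, -7, -1, -8, -5, +2, -1
Step 2: Count signs: positive = 1, negative = 7.
Step 3: Under H0: P(positive) = 0.5, so the number of positives S ~ Bin(8, 0.5).
Step 4: Two-sided exact p-value = sum of Bin(8,0.5) probabilities at or below the observed probability = 0.070312.
Step 5: alpha = 0.1. reject H0.

n_eff = 8, pos = 1, neg = 7, p = 0.070312, reject H0.
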